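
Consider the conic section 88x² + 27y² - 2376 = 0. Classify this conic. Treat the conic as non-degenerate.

ellipse

No xy term. Coefficients of x² and y² are A = 88, C = 27.
A and C have the same sign but A ≠ C ⇒ ellipse.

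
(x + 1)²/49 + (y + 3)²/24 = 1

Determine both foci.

Center (-1, -3). The larger denominator 49 sits under the x-term, so the major axis is horizontal; a² = 49, b² = 24.
c² = a² - b² = 49 - 24 = 25, so c = 5.
Foci lie on the horizontal axis through the center: (h ± c, k).

(-6, -3) and (4, -3)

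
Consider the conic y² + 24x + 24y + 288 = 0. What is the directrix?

x = 0

Only y is squared. Complete the square in y: (y + 12)² = -24(x + 6).
Vertex (-6, -12); 4p = -24 so p = -6. Opens left.
Directrix is the vertical line x = h − p = -6 − (-6) = 0.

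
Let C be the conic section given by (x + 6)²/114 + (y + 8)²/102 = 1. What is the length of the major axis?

Center (-6, -8). The larger denominator 114 sits under the x-term, so the major axis is horizontal; a² = 114, b² = 102.
a² = 114 so a = √114; the major axis has length 2a = 2√114.

2√114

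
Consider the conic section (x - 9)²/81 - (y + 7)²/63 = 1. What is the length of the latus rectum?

Center (9, -7). The positive term is the x-term, so the transverse axis is horizontal; a² = 81, b² = 63.
Latus rectum length = 2b²/a = 2·63/9 = 14.

14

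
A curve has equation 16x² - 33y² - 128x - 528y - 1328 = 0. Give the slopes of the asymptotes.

Group: 16(x² - 8x) -33(y² + 16y) = 1328
16(x - 4)² -33(y + 8)² = 1328 + 256 - 2112 = -528
Dividing both sides by -528: (y + 8)²/16 - (x - 4)²/33 = 1
Hyperbola, center (4, -8), transverse axis vertical; a² = 16, b² = 33.
For a vertical hyperbola the asymptotes have slope ±a/b.
Here that is ±4/√33 = ±4√33/33.

4√33/33 and -4√33/33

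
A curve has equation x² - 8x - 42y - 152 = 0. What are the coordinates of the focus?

(4, 13/2)

Only x is squared. Complete the square in x: (x - 4)² = 42(y + 4).
Vertex (4, -4); 4p = 42 so p = 21/2. Opens up.
Focus is p units from the vertex along the axis: (h, k + p).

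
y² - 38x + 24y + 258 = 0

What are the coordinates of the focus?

Only y is squared. Complete the square in y: (y + 12)² = 38(x - 3).
Vertex (3, -12); 4p = 38 so p = 19/2. Opens right.
Focus is p units from the vertex along the axis: (h + p, k).

(25/2, -12)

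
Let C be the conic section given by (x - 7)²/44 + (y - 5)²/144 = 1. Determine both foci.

(7, -5) and (7, 15)

Center (7, 5). The larger denominator 144 sits under the y-term, so the major axis is vertical; a² = 144, b² = 44.
c² = a² - b² = 144 - 44 = 100, so c = 10.
Foci lie on the vertical axis through the center: (h, k ± c).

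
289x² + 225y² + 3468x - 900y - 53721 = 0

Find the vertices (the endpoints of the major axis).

(-6, -15) and (-6, 19)

289(x² + 12x) + 225(y² - 4y) = 53721
Completing the square gives 289(x + 6)² + 225(y - 2)² = 53721 + 10404 + 900 = 65025.
Divide through by 65025 to get (x + 6)²/225 + (y - 2)²/289 = 1.
Ellipse, center (-6, 2), major axis vertical; a² = 289, b² = 225.
a = 17. Vertices at (h, k ± a).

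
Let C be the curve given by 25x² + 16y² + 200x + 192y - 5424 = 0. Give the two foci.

(-4, -18) and (-4, 6)

Group the x- and y-terms: 25(x² + 8x) + 16(y² + 12y) = 5424
Completing the square gives 25(x + 4)² + 16(y + 6)² = 5424 + 400 + 576 = 6400.
Divide by 6400: (x + 4)²/256 + (y + 6)²/400 = 1
Ellipse, center (-4, -6), major axis vertical; a² = 400, b² = 256.
c² = a² - b² = 400 - 256 = 144, so c = 12.
Foci lie on the vertical axis through the center: (h, k ± c).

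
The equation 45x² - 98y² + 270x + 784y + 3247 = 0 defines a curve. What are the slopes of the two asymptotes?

3√10/14 and -3√10/14

Group the x- and y-terms: 45(x² + 6x) -98(y² - 8y) = -3247
Completing the square gives 45(x + 3)² -98(y - 4)² = -3247 + 405 - 1568 = -4410.
Divide by -4410: (y - 4)²/45 - (x + 3)²/98 = 1
Hyperbola, center (-3, 4), transverse axis vertical; a² = 45, b² = 98.
For a vertical hyperbola the asymptotes have slope ±a/b.
Here that is ±3√5/7√2 = ±3√10/14.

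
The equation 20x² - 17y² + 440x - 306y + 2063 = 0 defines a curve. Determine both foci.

Collect terms: 20(x² + 22x) -17(y² + 18y) = -2063
Complete the square: 20(x + 11)² -17(y + 9)² = -2063 + 2420 - 1377 = -1020
Divide through by -1020 to get (y + 9)²/60 - (x + 11)²/51 = 1.
Hyperbola, center (-11, -9), transverse axis vertical; a² = 60, b² = 51.
c² = a² + b² = 60 + 51 = 111, so c = √111.
Foci lie on the vertical axis through the center: (h, k ± c).

(-11, -9 - √111) and (-11, -9 + √111)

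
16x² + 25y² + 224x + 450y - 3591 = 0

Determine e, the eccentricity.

e = 3/5

Rearranging, 16(x² + 14x) + 25(y² + 18y) = 3591.
Complete the square in x and y: 16(x + 7)² + 25(y + 9)² = 3591 + 784 + 2025 = 6400
Divide by 6400: (x + 7)²/400 + (y + 9)²/256 = 1
Ellipse, center (-7, -9), major axis horizontal; a² = 400, b² = 256.
c² = a² - b² = 144, so c = 12.
e = c/a = 12/20 = 3/5.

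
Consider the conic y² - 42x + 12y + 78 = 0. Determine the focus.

(23/2, -6)

Only y is squared. Complete the square in y: (y + 6)² = 42(x - 1).
Vertex (1, -6); 4p = 42 so p = 21/2. Opens right.
Focus is p units from the vertex along the axis: (h + p, k).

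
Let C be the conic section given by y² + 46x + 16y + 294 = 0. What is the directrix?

x = 13/2

Only y is squared. Complete the square in y: (y + 8)² = -46(x + 5).
Vertex (-5, -8); 4p = -46 so p = -23/2. Opens left.
Directrix is the vertical line x = h − p = -5 − (-23/2) = 13/2.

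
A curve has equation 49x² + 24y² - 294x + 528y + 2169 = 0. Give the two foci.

(3, -16) and (3, -6)

Collect terms: 49(x² - 6x) + 24(y² + 22y) = -2169
Complete the square: 49(x - 3)² + 24(y + 11)² = -2169 + 441 + 2904 = 1176
Dividing both sides by 1176: (x - 3)²/24 + (y + 11)²/49 = 1
Ellipse, center (3, -11), major axis vertical; a² = 49, b² = 24.
c² = a² - b² = 49 - 24 = 25, so c = 5.
Foci lie on the vertical axis through the center: (h, k ± c).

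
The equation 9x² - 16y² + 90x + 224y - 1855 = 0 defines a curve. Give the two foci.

Rearranging, 9(x² + 10x) -16(y² - 14y) = 1855.
Completing the square gives 9(x + 5)² -16(y - 7)² = 1855 + 225 - 784 = 1296.
Dividing both sides by 1296: (x + 5)²/144 - (y - 7)²/81 = 1
Hyperbola, center (-5, 7), transverse axis horizontal; a² = 144, b² = 81.
c² = a² + b² = 144 + 81 = 225, so c = 15.
Foci lie on the horizontal axis through the center: (h ± c, k).

(-20, 7) and (10, 7)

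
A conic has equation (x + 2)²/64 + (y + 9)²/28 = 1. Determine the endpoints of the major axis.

(-10, -9) and (6, -9)

Center (-2, -9). The larger denominator 64 sits under the x-term, so the major axis is horizontal; a² = 64, b² = 28.
a = 8. Vertices at (h ± a, k).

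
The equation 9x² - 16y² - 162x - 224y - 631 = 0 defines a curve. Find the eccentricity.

e = 5/4

Group: 9(x² - 18x) -16(y² + 14y) = 631
Complete the square in x and y: 9(x - 9)² -16(y + 7)² = 631 + 729 - 784 = 576
Divide by 576: (x - 9)²/64 - (y + 7)²/36 = 1
Hyperbola, center (9, -7), transverse axis horizontal; a² = 64, b² = 36.
c² = a² + b² = 100, so c = 10.
e = c/a = 10/8 = 5/4.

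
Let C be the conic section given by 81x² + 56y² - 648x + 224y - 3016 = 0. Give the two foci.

81(x² - 8x) + 56(y² + 4y) = 3016
Complete the square in x and y: 81(x - 4)² + 56(y + 2)² = 3016 + 1296 + 224 = 4536
Divide by 4536: (x - 4)²/56 + (y + 2)²/81 = 1
Ellipse, center (4, -2), major axis vertical; a² = 81, b² = 56.
c² = a² - b² = 81 - 56 = 25, so c = 5.
Foci lie on the vertical axis through the center: (h, k ± c).

(4, -7) and (4, 3)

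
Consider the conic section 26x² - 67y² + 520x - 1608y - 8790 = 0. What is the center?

(-10, -12)

Group the x- and y-terms: 26(x² + 20x) -67(y² + 24y) = 8790
Complete the square: 26(x + 10)² -67(y + 12)² = 8790 + 2600 - 9648 = 1742
Divide through by 1742 to get (x + 10)²/67 - (y + 12)²/26 = 1.
Hyperbola with center (-10, -12).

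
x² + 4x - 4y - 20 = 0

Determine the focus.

(-2, -5)

Only x is squared. Complete the square in x: (x + 2)² = 4(y + 6).
Vertex (-2, -6); 4p = 4 so p = 1. Opens up.
Focus is p units from the vertex along the axis: (h, k + p).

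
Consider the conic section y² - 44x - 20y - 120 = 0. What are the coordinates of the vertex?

(-5, 10)

Only y is squared. Complete the square in y: (y - 10)² = 44(x + 5).
Vertex (-5, 10); 4p = 44 so p = 11. Opens right.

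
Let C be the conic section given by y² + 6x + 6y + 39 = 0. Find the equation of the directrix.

x = -7/2

Only y is squared. Complete the square in y: (y + 3)² = -6(x + 5).
Vertex (-5, -3); 4p = -6 so p = -3/2. Opens left.
Directrix is the vertical line x = h − p = -5 − (-3/2) = -7/2.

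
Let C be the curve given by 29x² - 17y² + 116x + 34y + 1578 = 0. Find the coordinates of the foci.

29(x² + 4x) -17(y² - 2y) = -1578
Complete the square in x and y: 29(x + 2)² -17(y - 1)² = -1578 + 116 - 17 = -1479
Divide through by -1479 to get (y - 1)²/87 - (x + 2)²/51 = 1.
Hyperbola, center (-2, 1), transverse axis vertical; a² = 87, b² = 51.
c² = a² + b² = 87 + 51 = 138, so c = √138.
Foci lie on the vertical axis through the center: (h, k ± c).

(-2, 1 - √138) and (-2, 1 + √138)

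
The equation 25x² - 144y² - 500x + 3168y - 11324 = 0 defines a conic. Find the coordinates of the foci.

Collect terms: 25(x² - 20x) -144(y² - 22y) = 11324
Completing the square gives 25(x - 10)² -144(y - 11)² = 11324 + 2500 - 17424 = -3600.
Divide by -3600: (y - 11)²/25 - (x - 10)²/144 = 1
Hyperbola, center (10, 11), transverse axis vertical; a² = 25, b² = 144.
c² = a² + b² = 25 + 144 = 169, so c = 13.
Foci lie on the vertical axis through the center: (h, k ± c).

(10, -2) and (10, 24)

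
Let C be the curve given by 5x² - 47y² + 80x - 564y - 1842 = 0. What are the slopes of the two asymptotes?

Collect terms: 5(x² + 16x) -47(y² + 12y) = 1842
5(x + 8)² -47(y + 6)² = 1842 + 320 - 1692 = 470
Divide by 470: (x + 8)²/94 - (y + 6)²/10 = 1
Hyperbola, center (-8, -6), transverse axis horizontal; a² = 94, b² = 10.
For a horizontal hyperbola the asymptotes have slope ±b/a.
Here that is ±√10/√94 = ±√235/47.

√235/47 and -√235/47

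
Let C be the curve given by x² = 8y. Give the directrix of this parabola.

Vertex (0, 0); 4p = 8 so p = 2. Opens up.
Directrix is the horizontal line y = k − p = 0 − (2) = -2.

y = -2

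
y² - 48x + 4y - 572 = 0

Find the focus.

(0, -2)

Only y is squared. Complete the square in y: (y + 2)² = 48(x + 12).
Vertex (-12, -2); 4p = 48 so p = 12. Opens right.
Focus is p units from the vertex along the axis: (h + p, k).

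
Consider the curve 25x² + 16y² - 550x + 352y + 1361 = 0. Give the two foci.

(11, -20) and (11, -2)

Group: 25(x² - 22x) + 16(y² + 22y) = -1361
Complete the square in x and y: 25(x - 11)² + 16(y + 11)² = -1361 + 3025 + 1936 = 3600
Divide by 3600: (x - 11)²/144 + (y + 11)²/225 = 1
Ellipse, center (11, -11), major axis vertical; a² = 225, b² = 144.
c² = a² - b² = 225 - 144 = 81, so c = 9.
Foci lie on the vertical axis through the center: (h, k ± c).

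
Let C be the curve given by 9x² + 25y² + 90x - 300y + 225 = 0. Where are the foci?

Rearranging, 9(x² + 10x) + 25(y² - 12y) = -225.
Complete the square: 9(x + 5)² + 25(y - 6)² = -225 + 225 + 900 = 900
Dividing both sides by 900: (x + 5)²/100 + (y - 6)²/36 = 1
Ellipse, center (-5, 6), major axis horizontal; a² = 100, b² = 36.
c² = a² - b² = 100 - 36 = 64, so c = 8.
Foci lie on the horizontal axis through the center: (h ± c, k).

(-13, 6) and (3, 6)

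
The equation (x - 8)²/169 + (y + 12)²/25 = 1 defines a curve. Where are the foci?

(-4, -12) and (20, -12)

Center (8, -12). The larger denominator 169 sits under the x-term, so the major axis is horizontal; a² = 169, b² = 25.
c² = a² - b² = 169 - 25 = 144, so c = 12.
Foci lie on the horizontal axis through the center: (h ± c, k).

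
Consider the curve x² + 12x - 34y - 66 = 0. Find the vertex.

Only x is squared. Complete the square in x: (x + 6)² = 34(y + 3).
Vertex (-6, -3); 4p = 34 so p = 17/2. Opens up.

(-6, -3)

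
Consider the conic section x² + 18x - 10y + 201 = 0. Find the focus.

Only x is squared. Complete the square in x: (x + 9)² = 10(y - 12).
Vertex (-9, 12); 4p = 10 so p = 5/2. Opens up.
Focus is p units from the vertex along the axis: (h, k + p).

(-9, 29/2)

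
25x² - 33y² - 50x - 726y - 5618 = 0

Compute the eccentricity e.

e = √1914/33

Collect terms: 25(x² - 2x) -33(y² + 22y) = 5618
Complete the square in x and y: 25(x - 1)² -33(y + 11)² = 5618 + 25 - 3993 = 1650
Dividing both sides by 1650: (x - 1)²/66 - (y + 11)²/50 = 1
Hyperbola, center (1, -11), transverse axis horizontal; a² = 66, b² = 50.
c² = a² + b² = 116, so c = 2√29.
e = c/a = 2√29/√66 = √1914/33.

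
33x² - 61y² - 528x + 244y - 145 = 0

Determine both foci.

33(x² - 16x) -61(y² - 4y) = 145
Complete the square in x and y: 33(x - 8)² -61(y - 2)² = 145 + 2112 - 244 = 2013
Divide by 2013: (x - 8)²/61 - (y - 2)²/33 = 1
Hyperbola, center (8, 2), transverse axis horizontal; a² = 61, b² = 33.
c² = a² + b² = 61 + 33 = 94, so c = √94.
Foci lie on the horizontal axis through the center: (h ± c, k).

(8 - √94, 2) and (8 + √94, 2)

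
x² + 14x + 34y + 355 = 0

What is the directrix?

Only x is squared. Complete the square in x: (x + 7)² = -34(y + 9).
Vertex (-7, -9); 4p = -34 so p = -17/2. Opens down.
Directrix is the horizontal line y = k − p = -9 − (-17/2) = -1/2.

y = -1/2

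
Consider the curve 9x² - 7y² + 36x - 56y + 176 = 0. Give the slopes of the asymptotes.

Collect terms: 9(x² + 4x) -7(y² + 8y) = -176
Complete the square: 9(x + 2)² -7(y + 4)² = -176 + 36 - 112 = -252
Dividing both sides by -252: (y + 4)²/36 - (x + 2)²/28 = 1
Hyperbola, center (-2, -4), transverse axis vertical; a² = 36, b² = 28.
For a vertical hyperbola the asymptotes have slope ±a/b.
Here that is ±6/2√7 = ±3√7/7.

3√7/7 and -3√7/7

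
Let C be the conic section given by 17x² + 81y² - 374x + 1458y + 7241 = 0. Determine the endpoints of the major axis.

(2, -9) and (20, -9)

Group the x- and y-terms: 17(x² - 22x) + 81(y² + 18y) = -7241
17(x - 11)² + 81(y + 9)² = -7241 + 2057 + 6561 = 1377
Divide by 1377: (x - 11)²/81 + (y + 9)²/17 = 1
Ellipse, center (11, -9), major axis horizontal; a² = 81, b² = 17.
a = 9. Vertices at (h ± a, k).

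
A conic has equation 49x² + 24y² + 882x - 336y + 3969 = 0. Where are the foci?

(-9, 2) and (-9, 12)

Collect terms: 49(x² + 18x) + 24(y² - 14y) = -3969
Complete the square in x and y: 49(x + 9)² + 24(y - 7)² = -3969 + 3969 + 1176 = 1176
Dividing both sides by 1176: (x + 9)²/24 + (y - 7)²/49 = 1
Ellipse, center (-9, 7), major axis vertical; a² = 49, b² = 24.
c² = a² - b² = 49 - 24 = 25, so c = 5.
Foci lie on the vertical axis through the center: (h, k ± c).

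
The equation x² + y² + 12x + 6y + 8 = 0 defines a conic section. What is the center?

(-6, -3)

Group the x- and y-terms: (x² + 12x) + (y² + 6y) = -8
Complete the square in x and y: (x + 6)² + (y + 3)² = -8 + 36 + 9 = 37
So (x + 6)² + (y + 3)² = 37.
Circle centered at (-6, -3) with r² = 37.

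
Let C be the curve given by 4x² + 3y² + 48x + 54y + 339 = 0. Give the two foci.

(-6, -11) and (-6, -7)

Collect terms: 4(x² + 12x) + 3(y² + 18y) = -339
4(x + 6)² + 3(y + 9)² = -339 + 144 + 243 = 48
Dividing both sides by 48: (x + 6)²/12 + (y + 9)²/16 = 1
Ellipse, center (-6, -9), major axis vertical; a² = 16, b² = 12.
c² = a² - b² = 16 - 12 = 4, so c = 2.
Foci lie on the vertical axis through the center: (h, k ± c).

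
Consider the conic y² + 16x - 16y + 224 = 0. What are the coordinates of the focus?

Only y is squared. Complete the square in y: (y - 8)² = -16(x + 10).
Vertex (-10, 8); 4p = -16 so p = -4. Opens left.
Focus is p units from the vertex along the axis: (h + p, k).

(-14, 8)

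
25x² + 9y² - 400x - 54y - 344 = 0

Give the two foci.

Collect terms: 25(x² - 16x) + 9(y² - 6y) = 344
Complete the square in x and y: 25(x - 8)² + 9(y - 3)² = 344 + 1600 + 81 = 2025
Dividing both sides by 2025: (x - 8)²/81 + (y - 3)²/225 = 1
Ellipse, center (8, 3), major axis vertical; a² = 225, b² = 81.
c² = a² - b² = 225 - 81 = 144, so c = 12.
Foci lie on the vertical axis through the center: (h, k ± c).

(8, -9) and (8, 15)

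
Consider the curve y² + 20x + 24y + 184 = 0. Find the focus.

(-7, -12)

Only y is squared. Complete the square in y: (y + 12)² = -20(x + 2).
Vertex (-2, -12); 4p = -20 so p = -5. Opens left.
Focus is p units from the vertex along the axis: (h + p, k).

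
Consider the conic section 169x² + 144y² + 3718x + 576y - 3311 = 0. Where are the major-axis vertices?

Group: 169(x² + 22x) + 144(y² + 4y) = 3311
169(x + 11)² + 144(y + 2)² = 3311 + 20449 + 576 = 24336
Divide through by 24336 to get (x + 11)²/144 + (y + 2)²/169 = 1.
Ellipse, center (-11, -2), major axis vertical; a² = 169, b² = 144.
a = 13. Vertices at (h, k ± a).

(-11, -15) and (-11, 11)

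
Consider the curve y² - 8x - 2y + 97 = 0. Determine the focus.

(14, 1)

Only y is squared. Complete the square in y: (y - 1)² = 8(x - 12).
Vertex (12, 1); 4p = 8 so p = 2. Opens right.
Focus is p units from the vertex along the axis: (h + p, k).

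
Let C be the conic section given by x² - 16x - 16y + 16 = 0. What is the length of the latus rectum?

Only x is squared. Complete the square in x: (x - 8)² = 16(y + 3).
Vertex (8, -3); 4p = 16 so p = 4. Opens up.
Latus rectum length = |4p| = 16.

16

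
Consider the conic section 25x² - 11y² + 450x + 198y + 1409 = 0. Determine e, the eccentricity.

Rearranging, 25(x² + 18x) -11(y² - 18y) = -1409.
Complete the square: 25(x + 9)² -11(y - 9)² = -1409 + 2025 - 891 = -275
Dividing both sides by -275: (y - 9)²/25 - (x + 9)²/11 = 1
Hyperbola, center (-9, 9), transverse axis vertical; a² = 25, b² = 11.
c² = a² + b² = 36, so c = 6.
e = c/a = 6/5.

e = 6/5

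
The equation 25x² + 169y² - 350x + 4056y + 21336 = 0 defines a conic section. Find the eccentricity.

Group the x- and y-terms: 25(x² - 14x) + 169(y² + 24y) = -21336
25(x - 7)² + 169(y + 12)² = -21336 + 1225 + 24336 = 4225
Divide by 4225: (x - 7)²/169 + (y + 12)²/25 = 1
Ellipse, center (7, -12), major axis horizontal; a² = 169, b² = 25.
c² = a² - b² = 144, so c = 12.
e = c/a = 12/13.

e = 12/13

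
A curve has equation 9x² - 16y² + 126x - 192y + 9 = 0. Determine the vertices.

Collect terms: 9(x² + 14x) -16(y² + 12y) = -9
Complete the square in x and y: 9(x + 7)² -16(y + 6)² = -9 + 441 - 576 = -144
Divide by -144: (y + 6)²/9 - (x + 7)²/16 = 1
Hyperbola, center (-7, -6), transverse axis vertical; a² = 9, b² = 16.
a = 3. Vertices at (h, k ± a).

(-7, -9) and (-7, -3)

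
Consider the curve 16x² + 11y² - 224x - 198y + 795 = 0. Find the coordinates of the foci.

(7, 4) and (7, 14)

Collect terms: 16(x² - 14x) + 11(y² - 18y) = -795
Complete the square in x and y: 16(x - 7)² + 11(y - 9)² = -795 + 784 + 891 = 880
Divide through by 880 to get (x - 7)²/55 + (y - 9)²/80 = 1.
Ellipse, center (7, 9), major axis vertical; a² = 80, b² = 55.
c² = a² - b² = 80 - 55 = 25, so c = 5.
Foci lie on the vertical axis through the center: (h, k ± c).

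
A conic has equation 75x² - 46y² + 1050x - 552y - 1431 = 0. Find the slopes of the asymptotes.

Rearranging, 75(x² + 14x) -46(y² + 12y) = 1431.
Complete the square: 75(x + 7)² -46(y + 6)² = 1431 + 3675 - 1656 = 3450
Dividing both sides by 3450: (x + 7)²/46 - (y + 6)²/75 = 1
Hyperbola, center (-7, -6), transverse axis horizontal; a² = 46, b² = 75.
For a horizontal hyperbola the asymptotes have slope ±b/a.
Here that is ±5√3/√46 = ±5√138/46.

5√138/46 and -5√138/46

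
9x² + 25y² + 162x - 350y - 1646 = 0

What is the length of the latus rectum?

Group: 9(x² + 18x) + 25(y² - 14y) = 1646
Completing the square gives 9(x + 9)² + 25(y - 7)² = 1646 + 729 + 1225 = 3600.
Divide by 3600: (x + 9)²/400 + (y - 7)²/144 = 1
Ellipse, center (-9, 7), major axis horizontal; a² = 400, b² = 144.
Latus rectum length = 2b²/a = 2·144/20 = 72/5.

72/5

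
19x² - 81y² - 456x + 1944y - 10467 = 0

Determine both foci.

Collect terms: 19(x² - 24x) -81(y² - 24y) = 10467
Complete the square: 19(x - 12)² -81(y - 12)² = 10467 + 2736 - 11664 = 1539
Dividing both sides by 1539: (x - 12)²/81 - (y - 12)²/19 = 1
Hyperbola, center (12, 12), transverse axis horizontal; a² = 81, b² = 19.
c² = a² + b² = 81 + 19 = 100, so c = 10.
Foci lie on the horizontal axis through the center: (h ± c, k).

(2, 12) and (22, 12)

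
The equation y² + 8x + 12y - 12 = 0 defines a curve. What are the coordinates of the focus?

(4, -6)

Only y is squared. Complete the square in y: (y + 6)² = -8(x - 6).
Vertex (6, -6); 4p = -8 so p = -2. Opens left.
Focus is p units from the vertex along the axis: (h + p, k).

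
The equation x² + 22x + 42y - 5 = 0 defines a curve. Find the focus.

Only x is squared. Complete the square in x: (x + 11)² = -42(y - 3).
Vertex (-11, 3); 4p = -42 so p = -21/2. Opens down.
Focus is p units from the vertex along the axis: (h, k + p).

(-11, -15/2)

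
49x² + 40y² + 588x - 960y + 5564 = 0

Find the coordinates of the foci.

(-6, 9) and (-6, 15)

Group: 49(x² + 12x) + 40(y² - 24y) = -5564
49(x + 6)² + 40(y - 12)² = -5564 + 1764 + 5760 = 1960
Dividing both sides by 1960: (x + 6)²/40 + (y - 12)²/49 = 1
Ellipse, center (-6, 12), major axis vertical; a² = 49, b² = 40.
c² = a² - b² = 49 - 40 = 9, so c = 3.
Foci lie on the vertical axis through the center: (h, k ± c).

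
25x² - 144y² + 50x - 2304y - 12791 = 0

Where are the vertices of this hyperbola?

(-13, -8) and (11, -8)

Collect terms: 25(x² + 2x) -144(y² + 16y) = 12791
25(x + 1)² -144(y + 8)² = 12791 + 25 - 9216 = 3600
Divide by 3600: (x + 1)²/144 - (y + 8)²/25 = 1
Hyperbola, center (-1, -8), transverse axis horizontal; a² = 144, b² = 25.
a = 12. Vertices at (h ± a, k).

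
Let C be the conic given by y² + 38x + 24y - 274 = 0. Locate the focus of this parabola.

(3/2, -12)

Only y is squared. Complete the square in y: (y + 12)² = -38(x - 11).
Vertex (11, -12); 4p = -38 so p = -19/2. Opens left.
Focus is p units from the vertex along the axis: (h + p, k).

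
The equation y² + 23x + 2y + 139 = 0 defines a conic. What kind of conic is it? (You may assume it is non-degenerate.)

No xy term. Coefficients of x² and y² are A = 0, C = 1.
Exactly one squared variable ⇒ parabola.

parabola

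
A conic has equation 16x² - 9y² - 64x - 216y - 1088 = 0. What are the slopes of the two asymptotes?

Collect terms: 16(x² - 4x) -9(y² + 24y) = 1088
Complete the square in x and y: 16(x - 2)² -9(y + 12)² = 1088 + 64 - 1296 = -144
Divide by -144: (y + 12)²/16 - (x - 2)²/9 = 1
Hyperbola, center (2, -12), transverse axis vertical; a² = 16, b² = 9.
For a vertical hyperbola the asymptotes have slope ±a/b.
Here that is ±4/3.

4/3 and -4/3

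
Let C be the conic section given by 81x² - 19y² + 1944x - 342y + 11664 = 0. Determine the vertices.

(-12, -18) and (-12, 0)

Group the x- and y-terms: 81(x² + 24x) -19(y² + 18y) = -11664
Complete the square in x and y: 81(x + 12)² -19(y + 9)² = -11664 + 11664 - 1539 = -1539
Divide by -1539: (y + 9)²/81 - (x + 12)²/19 = 1
Hyperbola, center (-12, -9), transverse axis vertical; a² = 81, b² = 19.
a = 9. Vertices at (h, k ± a).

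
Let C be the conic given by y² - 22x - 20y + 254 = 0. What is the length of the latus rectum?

Only y is squared. Complete the square in y: (y - 10)² = 22(x - 7).
Vertex (7, 10); 4p = 22 so p = 11/2. Opens right.
Latus rectum length = |4p| = 22.

22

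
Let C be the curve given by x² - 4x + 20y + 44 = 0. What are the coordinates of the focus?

(2, -7)

Only x is squared. Complete the square in x: (x - 2)² = -20(y + 2).
Vertex (2, -2); 4p = -20 so p = -5. Opens down.
Focus is p units from the vertex along the axis: (h, k + p).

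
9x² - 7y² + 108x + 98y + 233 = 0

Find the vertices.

(-6, 1) and (-6, 13)

Group the x- and y-terms: 9(x² + 12x) -7(y² - 14y) = -233
Complete the square: 9(x + 6)² -7(y - 7)² = -233 + 324 - 343 = -252
Divide through by -252 to get (y - 7)²/36 - (x + 6)²/28 = 1.
Hyperbola, center (-6, 7), transverse axis vertical; a² = 36, b² = 28.
a = 6. Vertices at (h, k ± a).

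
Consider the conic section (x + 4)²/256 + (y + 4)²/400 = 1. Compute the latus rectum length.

Center (-4, -4). The larger denominator 400 sits under the y-term, so the major axis is vertical; a² = 400, b² = 256.
Latus rectum length = 2b²/a = 2·256/20 = 128/5.

128/5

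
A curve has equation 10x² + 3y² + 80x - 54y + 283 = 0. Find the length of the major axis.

Group: 10(x² + 8x) + 3(y² - 18y) = -283
Complete the square in x and y: 10(x + 4)² + 3(y - 9)² = -283 + 160 + 243 = 120
Divide through by 120 to get (x + 4)²/12 + (y - 9)²/40 = 1.
Ellipse, center (-4, 9), major axis vertical; a² = 40, b² = 12.
a² = 40 so a = 2√10; the major axis has length 2a = 4√10.

4√10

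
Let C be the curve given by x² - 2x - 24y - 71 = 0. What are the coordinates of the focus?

Only x is squared. Complete the square in x: (x - 1)² = 24(y + 3).
Vertex (1, -3); 4p = 24 so p = 6. Opens up.
Focus is p units from the vertex along the axis: (h, k + p).

(1, 3)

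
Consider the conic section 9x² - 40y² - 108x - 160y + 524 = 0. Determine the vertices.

(6, -5) and (6, 1)

Group: 9(x² - 12x) -40(y² + 4y) = -524
Complete the square: 9(x - 6)² -40(y + 2)² = -524 + 324 - 160 = -360
Divide by -360: (y + 2)²/9 - (x - 6)²/40 = 1
Hyperbola, center (6, -2), transverse axis vertical; a² = 9, b² = 40.
a = 3. Vertices at (h, k ± a).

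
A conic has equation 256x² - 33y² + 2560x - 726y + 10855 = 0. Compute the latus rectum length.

33/8

256(x² + 10x) -33(y² + 22y) = -10855
Complete the square in x and y: 256(x + 5)² -33(y + 11)² = -10855 + 6400 - 3993 = -8448
Dividing both sides by -8448: (y + 11)²/256 - (x + 5)²/33 = 1
Hyperbola, center (-5, -11), transverse axis vertical; a² = 256, b² = 33.
Latus rectum length = 2b²/a = 2·33/16 = 33/8.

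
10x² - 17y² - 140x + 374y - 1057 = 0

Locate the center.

(7, 11)

10(x² - 14x) -17(y² - 22y) = 1057
10(x - 7)² -17(y - 11)² = 1057 + 490 - 2057 = -510
Divide by -510: (y - 11)²/30 - (x - 7)²/51 = 1
Hyperbola with center (7, 11).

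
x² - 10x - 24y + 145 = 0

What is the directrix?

y = -1

Only x is squared. Complete the square in x: (x - 5)² = 24(y - 5).
Vertex (5, 5); 4p = 24 so p = 6. Opens up.
Directrix is the horizontal line y = k − p = 5 − (6) = -1.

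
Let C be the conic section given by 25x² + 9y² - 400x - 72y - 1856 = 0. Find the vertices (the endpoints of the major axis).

(8, -16) and (8, 24)

Group: 25(x² - 16x) + 9(y² - 8y) = 1856
25(x - 8)² + 9(y - 4)² = 1856 + 1600 + 144 = 3600
Divide through by 3600 to get (x - 8)²/144 + (y - 4)²/400 = 1.
Ellipse, center (8, 4), major axis vertical; a² = 400, b² = 144.
a = 20. Vertices at (h, k ± a).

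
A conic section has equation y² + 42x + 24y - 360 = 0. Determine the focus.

(3/2, -12)

Only y is squared. Complete the square in y: (y + 12)² = -42(x - 12).
Vertex (12, -12); 4p = -42 so p = -21/2. Opens left.
Focus is p units from the vertex along the axis: (h + p, k).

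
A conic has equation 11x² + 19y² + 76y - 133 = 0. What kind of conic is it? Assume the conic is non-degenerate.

ellipse

No xy term. Coefficients of x² and y² are A = 11, C = 19.
A and C have the same sign but A ≠ C ⇒ ellipse.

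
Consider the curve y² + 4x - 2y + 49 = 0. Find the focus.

(-13, 1)

Only y is squared. Complete the square in y: (y - 1)² = -4(x + 12).
Vertex (-12, 1); 4p = -4 so p = -1. Opens left.
Focus is p units from the vertex along the axis: (h + p, k).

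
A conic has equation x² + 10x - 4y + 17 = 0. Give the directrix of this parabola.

y = -3

Only x is squared. Complete the square in x: (x + 5)² = 4(y + 2).
Vertex (-5, -2); 4p = 4 so p = 1. Opens up.
Directrix is the horizontal line y = k − p = -2 − (1) = -3.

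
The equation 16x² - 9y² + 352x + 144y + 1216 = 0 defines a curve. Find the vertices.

Group the x- and y-terms: 16(x² + 22x) -9(y² - 16y) = -1216
Complete the square in x and y: 16(x + 11)² -9(y - 8)² = -1216 + 1936 - 576 = 144
Divide through by 144 to get (x + 11)²/9 - (y - 8)²/16 = 1.
Hyperbola, center (-11, 8), transverse axis horizontal; a² = 9, b² = 16.
a = 3. Vertices at (h ± a, k).

(-14, 8) and (-8, 8)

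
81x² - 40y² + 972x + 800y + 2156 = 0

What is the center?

(-6, 10)

Collect terms: 81(x² + 12x) -40(y² - 20y) = -2156
Complete the square in x and y: 81(x + 6)² -40(y - 10)² = -2156 + 2916 - 4000 = -3240
Divide through by -3240 to get (y - 10)²/81 - (x + 6)²/40 = 1.
Hyperbola with center (-6, 10).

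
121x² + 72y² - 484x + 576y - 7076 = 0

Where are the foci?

(2, -11) and (2, 3)

Rearranging, 121(x² - 4x) + 72(y² + 8y) = 7076.
Complete the square in x and y: 121(x - 2)² + 72(y + 4)² = 7076 + 484 + 1152 = 8712
Divide by 8712: (x - 2)²/72 + (y + 4)²/121 = 1
Ellipse, center (2, -4), major axis vertical; a² = 121, b² = 72.
c² = a² - b² = 121 - 72 = 49, so c = 7.
Foci lie on the vertical axis through the center: (h, k ± c).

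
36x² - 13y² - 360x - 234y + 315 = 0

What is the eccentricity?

Group: 36(x² - 10x) -13(y² + 18y) = -315
36(x - 5)² -13(y + 9)² = -315 + 900 - 1053 = -468
Divide by -468: (y + 9)²/36 - (x - 5)²/13 = 1
Hyperbola, center (5, -9), transverse axis vertical; a² = 36, b² = 13.
c² = a² + b² = 49, so c = 7.
e = c/a = 7/6.

e = 7/6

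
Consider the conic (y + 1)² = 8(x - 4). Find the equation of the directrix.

Vertex (4, -1); 4p = 8 so p = 2. Opens right.
Directrix is the vertical line x = h − p = 4 − (2) = 2.

x = 2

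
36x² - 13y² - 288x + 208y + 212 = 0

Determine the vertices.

(4, 2) and (4, 14)

Group: 36(x² - 8x) -13(y² - 16y) = -212
Complete the square: 36(x - 4)² -13(y - 8)² = -212 + 576 - 832 = -468
Divide through by -468 to get (y - 8)²/36 - (x - 4)²/13 = 1.
Hyperbola, center (4, 8), transverse axis vertical; a² = 36, b² = 13.
a = 6. Vertices at (h, k ± a).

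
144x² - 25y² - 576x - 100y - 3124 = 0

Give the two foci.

(-11, -2) and (15, -2)

Group: 144(x² - 4x) -25(y² + 4y) = 3124
Complete the square in x and y: 144(x - 2)² -25(y + 2)² = 3124 + 576 - 100 = 3600
Dividing both sides by 3600: (x - 2)²/25 - (y + 2)²/144 = 1
Hyperbola, center (2, -2), transverse axis horizontal; a² = 25, b² = 144.
c² = a² + b² = 25 + 144 = 169, so c = 13.
Foci lie on the horizontal axis through the center: (h ± c, k).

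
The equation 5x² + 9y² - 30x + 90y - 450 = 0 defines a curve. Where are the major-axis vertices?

(-9, -5) and (15, -5)

Rearranging, 5(x² - 6x) + 9(y² + 10y) = 450.
Completing the square gives 5(x - 3)² + 9(y + 5)² = 450 + 45 + 225 = 720.
Divide through by 720 to get (x - 3)²/144 + (y + 5)²/80 = 1.
Ellipse, center (3, -5), major axis horizontal; a² = 144, b² = 80.
a = 12. Vertices at (h ± a, k).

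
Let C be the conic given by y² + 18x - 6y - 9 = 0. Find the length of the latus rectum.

18

Only y is squared. Complete the square in y: (y - 3)² = -18(x - 1).
Vertex (1, 3); 4p = -18 so p = -9/2. Opens left.
Latus rectum length = |4p| = 18.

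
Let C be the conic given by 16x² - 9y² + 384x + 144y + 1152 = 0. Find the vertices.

(-18, 8) and (-6, 8)

Group the x- and y-terms: 16(x² + 24x) -9(y² - 16y) = -1152
16(x + 12)² -9(y - 8)² = -1152 + 2304 - 576 = 576
Dividing both sides by 576: (x + 12)²/36 - (y - 8)²/64 = 1
Hyperbola, center (-12, 8), transverse axis horizontal; a² = 36, b² = 64.
a = 6. Vertices at (h ± a, k).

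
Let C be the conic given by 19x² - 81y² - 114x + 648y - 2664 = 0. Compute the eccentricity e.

19(x² - 6x) -81(y² - 8y) = 2664
Complete the square: 19(x - 3)² -81(y - 4)² = 2664 + 171 - 1296 = 1539
Divide by 1539: (x - 3)²/81 - (y - 4)²/19 = 1
Hyperbola, center (3, 4), transverse axis horizontal; a² = 81, b² = 19.
c² = a² + b² = 100, so c = 10.
e = c/a = 10/9.

e = 10/9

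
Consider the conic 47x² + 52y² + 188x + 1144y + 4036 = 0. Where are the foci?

47(x² + 4x) + 52(y² + 22y) = -4036
Complete the square: 47(x + 2)² + 52(y + 11)² = -4036 + 188 + 6292 = 2444
Divide by 2444: (x + 2)²/52 + (y + 11)²/47 = 1
Ellipse, center (-2, -11), major axis horizontal; a² = 52, b² = 47.
c² = a² - b² = 52 - 47 = 5, so c = √5.
Foci lie on the horizontal axis through the center: (h ± c, k).

(-2 - √5, -11) and (-2 + √5, -11)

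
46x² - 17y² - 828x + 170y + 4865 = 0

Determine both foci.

(9, 5 - 3√14) and (9, 5 + 3√14)

46(x² - 18x) -17(y² - 10y) = -4865
Complete the square: 46(x - 9)² -17(y - 5)² = -4865 + 3726 - 425 = -1564
Dividing both sides by -1564: (y - 5)²/92 - (x - 9)²/34 = 1
Hyperbola, center (9, 5), transverse axis vertical; a² = 92, b² = 34.
c² = a² + b² = 92 + 34 = 126, so c = 3√14.
Foci lie on the vertical axis through the center: (h, k ± c).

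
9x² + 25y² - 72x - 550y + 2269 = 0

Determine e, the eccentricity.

Rearranging, 9(x² - 8x) + 25(y² - 22y) = -2269.
Complete the square: 9(x - 4)² + 25(y - 11)² = -2269 + 144 + 3025 = 900
Divide through by 900 to get (x - 4)²/100 + (y - 11)²/36 = 1.
Ellipse, center (4, 11), major axis horizontal; a² = 100, b² = 36.
c² = a² - b² = 64, so c = 8.
e = c/a = 8/10 = 4/5.

e = 4/5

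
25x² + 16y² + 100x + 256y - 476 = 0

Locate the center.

Collect terms: 25(x² + 4x) + 16(y² + 16y) = 476
25(x + 2)² + 16(y + 8)² = 476 + 100 + 1024 = 1600
Divide by 1600: (x + 2)²/64 + (y + 8)²/100 = 1
Ellipse with center (-2, -8).

(-2, -8)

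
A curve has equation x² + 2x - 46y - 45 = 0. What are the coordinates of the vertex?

Only x is squared. Complete the square in x: (x + 1)² = 46(y + 1).
Vertex (-1, -1); 4p = 46 so p = 23/2. Opens up.

(-1, -1)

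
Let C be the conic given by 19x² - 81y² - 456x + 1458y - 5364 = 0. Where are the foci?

Group the x- and y-terms: 19(x² - 24x) -81(y² - 18y) = 5364
19(x - 12)² -81(y - 9)² = 5364 + 2736 - 6561 = 1539
Dividing both sides by 1539: (x - 12)²/81 - (y - 9)²/19 = 1
Hyperbola, center (12, 9), transverse axis horizontal; a² = 81, b² = 19.
c² = a² + b² = 81 + 19 = 100, so c = 10.
Foci lie on the horizontal axis through the center: (h ± c, k).

(2, 9) and (22, 9)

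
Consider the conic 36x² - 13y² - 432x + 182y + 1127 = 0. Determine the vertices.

Rearranging, 36(x² - 12x) -13(y² - 14y) = -1127.
Completing the square gives 36(x - 6)² -13(y - 7)² = -1127 + 1296 - 637 = -468.
Divide by -468: (y - 7)²/36 - (x - 6)²/13 = 1
Hyperbola, center (6, 7), transverse axis vertical; a² = 36, b² = 13.
a = 6. Vertices at (h, k ± a).

(6, 1) and (6, 13)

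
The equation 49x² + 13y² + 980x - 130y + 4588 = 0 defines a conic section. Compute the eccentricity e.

e = 6/7

Collect terms: 49(x² + 20x) + 13(y² - 10y) = -4588
Completing the square gives 49(x + 10)² + 13(y - 5)² = -4588 + 4900 + 325 = 637.
Divide through by 637 to get (x + 10)²/13 + (y - 5)²/49 = 1.
Ellipse, center (-10, 5), major axis vertical; a² = 49, b² = 13.
c² = a² - b² = 36, so c = 6.
e = c/a = 6/7.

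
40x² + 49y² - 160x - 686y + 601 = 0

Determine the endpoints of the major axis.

(-5, 7) and (9, 7)

Group the x- and y-terms: 40(x² - 4x) + 49(y² - 14y) = -601
Complete the square: 40(x - 2)² + 49(y - 7)² = -601 + 160 + 2401 = 1960
Divide through by 1960 to get (x - 2)²/49 + (y - 7)²/40 = 1.
Ellipse, center (2, 7), major axis horizontal; a² = 49, b² = 40.
a = 7. Vertices at (h ± a, k).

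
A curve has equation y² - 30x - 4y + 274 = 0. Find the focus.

(33/2, 2)

Only y is squared. Complete the square in y: (y - 2)² = 30(x - 9).
Vertex (9, 2); 4p = 30 so p = 15/2. Opens right.
Focus is p units from the vertex along the axis: (h + p, k).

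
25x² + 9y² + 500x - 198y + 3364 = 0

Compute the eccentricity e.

e = 4/5

25(x² + 20x) + 9(y² - 22y) = -3364
Completing the square gives 25(x + 10)² + 9(y - 11)² = -3364 + 2500 + 1089 = 225.
Divide through by 225 to get (x + 10)²/9 + (y - 11)²/25 = 1.
Ellipse, center (-10, 11), major axis vertical; a² = 25, b² = 9.
c² = a² - b² = 16, so c = 4.
e = c/a = 4/5.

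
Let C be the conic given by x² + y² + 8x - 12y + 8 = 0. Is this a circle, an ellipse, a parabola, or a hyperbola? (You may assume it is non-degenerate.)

No xy term. Coefficients of x² and y² are A = 1, C = 1.
A = C (same sign) ⇒ circle.

circle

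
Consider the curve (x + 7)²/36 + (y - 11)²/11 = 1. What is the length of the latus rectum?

11/3

Center (-7, 11). The larger denominator 36 sits under the x-term, so the major axis is horizontal; a² = 36, b² = 11.
Latus rectum length = 2b²/a = 2·11/6 = 11/3.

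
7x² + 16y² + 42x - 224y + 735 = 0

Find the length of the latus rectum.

7/2

Group: 7(x² + 6x) + 16(y² - 14y) = -735
Complete the square: 7(x + 3)² + 16(y - 7)² = -735 + 63 + 784 = 112
Dividing both sides by 112: (x + 3)²/16 + (y - 7)²/7 = 1
Ellipse, center (-3, 7), major axis horizontal; a² = 16, b² = 7.
Latus rectum length = 2b²/a = 2·7/4 = 7/2.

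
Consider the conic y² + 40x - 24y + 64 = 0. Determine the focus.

(-8, 12)

Only y is squared. Complete the square in y: (y - 12)² = -40(x - 2).
Vertex (2, 12); 4p = -40 so p = -10. Opens left.
Focus is p units from the vertex along the axis: (h + p, k).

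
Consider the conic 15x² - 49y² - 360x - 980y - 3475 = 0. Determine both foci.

(4, -10) and (20, -10)

Rearranging, 15(x² - 24x) -49(y² + 20y) = 3475.
Completing the square gives 15(x - 12)² -49(y + 10)² = 3475 + 2160 - 4900 = 735.
Divide by 735: (x - 12)²/49 - (y + 10)²/15 = 1
Hyperbola, center (12, -10), transverse axis horizontal; a² = 49, b² = 15.
c² = a² + b² = 49 + 15 = 64, so c = 8.
Foci lie on the horizontal axis through the center: (h ± c, k).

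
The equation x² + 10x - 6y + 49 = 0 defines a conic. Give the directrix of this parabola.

y = 5/2

Only x is squared. Complete the square in x: (x + 5)² = 6(y - 4).
Vertex (-5, 4); 4p = 6 so p = 3/2. Opens up.
Directrix is the horizontal line y = k − p = 4 − (3/2) = 5/2.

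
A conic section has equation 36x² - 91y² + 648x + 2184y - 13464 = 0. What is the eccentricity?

e = √11557/91

36(x² + 18x) -91(y² - 24y) = 13464
Complete the square: 36(x + 9)² -91(y - 12)² = 13464 + 2916 - 13104 = 3276
Divide by 3276: (x + 9)²/91 - (y - 12)²/36 = 1
Hyperbola, center (-9, 12), transverse axis horizontal; a² = 91, b² = 36.
c² = a² + b² = 127, so c = √127.
e = c/a = √127/√91 = √11557/91.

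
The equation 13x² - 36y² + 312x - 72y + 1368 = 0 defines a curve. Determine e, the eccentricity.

13(x² + 24x) -36(y² + 2y) = -1368
Complete the square: 13(x + 12)² -36(y + 1)² = -1368 + 1872 - 36 = 468
Dividing both sides by 468: (x + 12)²/36 - (y + 1)²/13 = 1
Hyperbola, center (-12, -1), transverse axis horizontal; a² = 36, b² = 13.
c² = a² + b² = 49, so c = 7.
e = c/a = 7/6.

e = 7/6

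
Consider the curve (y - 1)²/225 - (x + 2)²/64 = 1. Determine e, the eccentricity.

e = 17/15

Center (-2, 1). The positive term is the y-term, so the transverse axis is vertical; a² = 225, b² = 64.
c² = a² + b² = 289, so c = 17.
e = c/a = 17/15.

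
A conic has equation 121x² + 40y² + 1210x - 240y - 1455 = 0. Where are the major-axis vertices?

Group: 121(x² + 10x) + 40(y² - 6y) = 1455
Complete the square: 121(x + 5)² + 40(y - 3)² = 1455 + 3025 + 360 = 4840
Divide by 4840: (x + 5)²/40 + (y - 3)²/121 = 1
Ellipse, center (-5, 3), major axis vertical; a² = 121, b² = 40.
a = 11. Vertices at (h, k ± a).

(-5, -8) and (-5, 14)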